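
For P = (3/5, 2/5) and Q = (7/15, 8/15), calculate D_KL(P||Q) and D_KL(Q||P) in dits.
D_KL(P||Q) = 0.0155, D_KL(Q||P) = 0.0157

KL divergence is not symmetric: D_KL(P||Q) ≠ D_KL(Q||P) in general.

D_KL(P||Q) = 0.0155 dits
D_KL(Q||P) = 0.0157 dits

No, they are not equal!

This asymmetry is why KL divergence is not a true distance metric.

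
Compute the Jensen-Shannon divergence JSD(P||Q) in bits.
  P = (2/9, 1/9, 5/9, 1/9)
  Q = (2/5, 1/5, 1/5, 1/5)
0.1000 bits

Jensen-Shannon divergence is:
JSD(P||Q) = 0.5 × D_KL(P||M) + 0.5 × D_KL(Q||M)
where M = 0.5 × (P + Q) is the mixture distribution.

M = 0.5 × (2/9, 1/9, 5/9, 1/9) + 0.5 × (2/5, 1/5, 1/5, 1/5) = (0.311111, 0.155556, 0.377778, 0.155556)

D_KL(P||M) = 0.0934 bits
D_KL(Q||M) = 0.1065 bits

JSD(P||Q) = 0.5 × 0.0934 + 0.5 × 0.1065 = 0.1000 bits

Unlike KL divergence, JSD is symmetric and bounded: 0 ≤ JSD ≤ log(2).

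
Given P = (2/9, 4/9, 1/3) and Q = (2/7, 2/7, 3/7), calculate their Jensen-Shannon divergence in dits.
0.0059 dits

Jensen-Shannon divergence is:
JSD(P||Q) = 0.5 × D_KL(P||M) + 0.5 × D_KL(Q||M)
where M = 0.5 × (P + Q) is the mixture distribution.

M = 0.5 × (2/9, 4/9, 1/3) + 0.5 × (2/7, 2/7, 3/7) = (0.253968, 0.365079, 8/21)

D_KL(P||M) = 0.0058 dits
D_KL(Q||M) = 0.0061 dits

JSD(P||Q) = 0.5 × 0.0058 + 0.5 × 0.0061 = 0.0059 dits

Unlike KL divergence, JSD is symmetric and bounded: 0 ≤ JSD ≤ log(2).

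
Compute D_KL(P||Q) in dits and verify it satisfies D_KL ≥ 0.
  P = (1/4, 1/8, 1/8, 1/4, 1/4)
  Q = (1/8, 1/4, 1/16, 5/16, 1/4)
0.0510 dits

KL divergence satisfies the Gibbs inequality: D_KL(P||Q) ≥ 0 for all distributions P, Q.

D_KL(P||Q) = Σ p(x) log(p(x)/q(x))
Term by term:
  x=0: 1/4 × log_10[(1/4)/(1/8)] = 0.0753
  x=1: 1/8 × log_10[(1/8)/(1/4)] = -0.0376
  x=2: 1/8 × log_10[(1/8)/(1/16)] = 0.0376
  x=3: 1/4 × log_10[(1/4)/(5/16)] = -0.0242
  x=4: 1/4 × log_10[(1/4)/(1/4)] = 0.0000
D_KL(P||Q) = 0.0510 dits

D_KL(P||Q) = 0.0510 ≥ 0 ✓

This non-negativity is a fundamental property: relative entropy cannot be negative because it measures how different Q is from P.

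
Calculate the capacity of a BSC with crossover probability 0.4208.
0.0182 bits

For a binary symmetric channel (BSC) with error probability p:
Capacity C = 1 - H(p) bits per symbol

where H(p) = -p log₂(p) - (1-p) log₂(1-p) is the binary entropy function.

H(0.4208) = 0.9818 bits
C = 1 - 0.9818 = 0.0182 bits per symbol

This means we can reliably transmit up to 0.0182 bits of information per channel use.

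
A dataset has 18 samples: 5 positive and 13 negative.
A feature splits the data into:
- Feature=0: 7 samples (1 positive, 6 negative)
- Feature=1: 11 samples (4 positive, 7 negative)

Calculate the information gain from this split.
0.0444 bits

Information Gain = H(Y) - H(Y|Feature)

Before split:
P(positive) = 5/18 = 0.2778
H(Y) = 0.8524 bits

After split:
Feature=0: H = 0.5917 bits (weight = 7/18)
Feature=1: H = 0.9457 bits (weight = 11/18)
H(Y|Feature) = (7/18)×0.5917 + (11/18)×0.9457 = 0.8080 bits

Information Gain = 0.8524 - 0.8080 = 0.0444 bits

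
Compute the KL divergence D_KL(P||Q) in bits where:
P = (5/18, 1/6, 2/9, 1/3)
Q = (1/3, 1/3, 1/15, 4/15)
0.2536 bits

KL divergence: D_KL(P||Q) = Σ p(x) log(p(x)/q(x))

Computing term by term:
  x=0: 5/18 × log_2[(5/18)/(1/3)] = 5/18 × -0.2630 = -0.0731
  x=1: 1/6 × log_2[(1/6)/(1/3)] = 1/6 × -1.0000 = -0.1667
  x=2: 2/9 × log_2[(2/9)/(1/15)] = 2/9 × 1.7370 = 0.3860
  x=3: 1/3 × log_2[(1/3)/(4/15)] = 1/3 × 0.3219 = 0.1073

D_KL(P||Q) = 0.2536 bits

Note: KL divergence is always non-negative and equals 0 iff P = Q.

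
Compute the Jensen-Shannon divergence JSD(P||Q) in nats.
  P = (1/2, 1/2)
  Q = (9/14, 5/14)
0.0105 nats

Jensen-Shannon divergence is:
JSD(P||Q) = 0.5 × D_KL(P||M) + 0.5 × D_KL(Q||M)
where M = 0.5 × (P + Q) is the mixture distribution.

M = 0.5 × (1/2, 1/2) + 0.5 × (9/14, 5/14) = (4/7, 3/7)

D_KL(P||M) = 0.0103 nats
D_KL(Q||M) = 0.0106 nats

JSD(P||Q) = 0.5 × 0.0103 + 0.5 × 0.0106 = 0.0105 nats

Unlike KL divergence, JSD is symmetric and bounded: 0 ≤ JSD ≤ log(2).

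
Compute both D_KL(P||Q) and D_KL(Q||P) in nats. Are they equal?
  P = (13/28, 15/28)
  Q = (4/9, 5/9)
D_KL(P||Q) = 0.0008, D_KL(Q||P) = 0.0008

KL divergence is not symmetric: D_KL(P||Q) ≠ D_KL(Q||P) in general.

D_KL(P||Q) = 0.0008 nats
D_KL(Q||P) = 0.0008 nats

In this case they happen to be equal (to 4 decimal places).

This asymmetry is why KL divergence is not a true distance metric.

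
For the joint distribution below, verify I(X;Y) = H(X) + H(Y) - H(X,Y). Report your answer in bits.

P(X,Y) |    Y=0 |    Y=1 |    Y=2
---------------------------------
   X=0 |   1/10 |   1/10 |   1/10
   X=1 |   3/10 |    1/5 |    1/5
I(X;Y) = 0.0058 bits

Mutual information has multiple equivalent forms:
- I(X;Y) = H(X) - H(X|Y)
- I(X;Y) = H(Y) - H(Y|X)
- I(X;Y) = H(X) + H(Y) - H(X,Y)

Computing all quantities:
H(X) = 0.8813, H(Y) = 1.5710, H(X,Y) = 2.4464
H(X|Y) = 0.8755, H(Y|X) = 1.5651

Verification:
H(X) - H(X|Y) = 0.8813 - 0.8755 = 0.0058
H(Y) - H(Y|X) = 1.5710 - 1.5651 = 0.0058
H(X) + H(Y) - H(X,Y) = 0.8813 + 1.5710 - 2.4464 = 0.0058

All forms give I(X;Y) = 0.0058 bits. ✓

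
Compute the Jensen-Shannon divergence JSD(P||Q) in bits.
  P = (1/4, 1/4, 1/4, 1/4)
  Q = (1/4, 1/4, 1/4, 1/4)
0.0000 bits

Jensen-Shannon divergence is:
JSD(P||Q) = 0.5 × D_KL(P||M) + 0.5 × D_KL(Q||M)
where M = 0.5 × (P + Q) is the mixture distribution.

M = 0.5 × (1/4, 1/4, 1/4, 1/4) + 0.5 × (1/4, 1/4, 1/4, 1/4) = (1/4, 1/4, 1/4, 1/4)

D_KL(P||M) = 0.0000 bits
D_KL(Q||M) = 0.0000 bits

JSD(P||Q) = 0.5 × 0.0000 + 0.5 × 0.0000 = 0.0000 bits

Unlike KL divergence, JSD is symmetric and bounded: 0 ≤ JSD ≤ log(2).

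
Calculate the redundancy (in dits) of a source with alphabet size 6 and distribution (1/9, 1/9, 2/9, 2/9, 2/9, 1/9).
0.0246 dits

Redundancy measures how far a source is from maximum entropy:
R = H_max - H(X)

Maximum entropy for 6 symbols: H_max = log_10(6) = 0.7782 dits
Actual entropy: H(X) = 0.7536 dits
Redundancy: R = 0.7782 - 0.7536 = 0.0246 dits

This redundancy represents potential for compression: the source could be compressed by 0.0246 dits per symbol.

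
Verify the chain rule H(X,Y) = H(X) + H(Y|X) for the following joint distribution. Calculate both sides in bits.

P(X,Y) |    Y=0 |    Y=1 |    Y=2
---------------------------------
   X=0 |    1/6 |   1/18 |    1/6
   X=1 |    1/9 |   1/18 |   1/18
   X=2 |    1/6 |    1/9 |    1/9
H(X,Y) = 3.0441, H(X) = 1.5420, H(Y|X) = 1.5021 (all in bits)

Chain rule: H(X,Y) = H(X) + H(Y|X)

Left side — joint entropy directly:
H(X,Y) = -Σ p(x,y) log p(x,y) = 3.0441 bits

Right side — compute H(Y|X) from the conditional distributions:
P(X) = (7/18, 2/9, 7/18), so H(X) = 1.5420 bits
H(Y|X) = Σ_x P(X=x) · H(Y|X=x):
  P(Y|X=0) = (3/7, 1/7, 3/7), H(Y|X=0) = 1.4488, weight P(X=0) = 7/18
  P(Y|X=1) = (1/2, 1/4, 1/4), H(Y|X=1) = 1.5000, weight P(X=1) = 2/9
  P(Y|X=2) = (3/7, 2/7, 2/7), H(Y|X=2) = 1.5567, weight P(X=2) = 7/18
H(Y|X) = 1.5021 bits

H(X) + H(Y|X) = 1.5420 + 1.5021 = 3.0441 bits

Both sides equal 3.0441 bits. ✓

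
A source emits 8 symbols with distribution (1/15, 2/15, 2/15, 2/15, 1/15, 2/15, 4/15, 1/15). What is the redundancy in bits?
0.1598 bits

Redundancy measures how far a source is from maximum entropy:
R = H_max - H(X)

Maximum entropy for 8 symbols: H_max = log_2(8) = 3.0000 bits
Actual entropy: H(X) = 2.8402 bits
Redundancy: R = 3.0000 - 2.8402 = 0.1598 bits

This redundancy represents potential for compression: the source could be compressed by 0.1598 bits per symbol.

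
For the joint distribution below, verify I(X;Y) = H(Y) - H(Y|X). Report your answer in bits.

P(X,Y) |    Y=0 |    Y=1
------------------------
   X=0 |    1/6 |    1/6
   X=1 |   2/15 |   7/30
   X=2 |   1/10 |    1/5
I(X;Y) = 0.0154 bits

Mutual information has multiple equivalent forms:
- I(X;Y) = H(X) - H(X|Y)
- I(X;Y) = H(Y) - H(Y|X)
- I(X;Y) = H(X) + H(Y) - H(X,Y)

Computing all quantities:
H(X) = 1.5801, H(Y) = 0.9710, H(X,Y) = 2.5357
H(X|Y) = 1.5648, H(Y|X) = 0.9556

Verification:
H(X) - H(X|Y) = 1.5801 - 1.5648 = 0.0154
H(Y) - H(Y|X) = 0.9710 - 0.9556 = 0.0154
H(X) + H(Y) - H(X,Y) = 1.5801 + 0.9710 - 2.5357 = 0.0154

All forms give I(X;Y) = 0.0154 bits. ✓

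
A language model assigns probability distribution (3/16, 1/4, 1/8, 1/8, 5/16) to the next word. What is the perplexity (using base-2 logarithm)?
4.6823

Perplexity is 2^H (or exp(H) for natural log).

First, H = -Σ p log p = 2.2272 bits
Perplexity = 2^2.2272 = 4.6823

Interpretation: The model's uncertainty is equivalent to choosing uniformly among 4.7 options.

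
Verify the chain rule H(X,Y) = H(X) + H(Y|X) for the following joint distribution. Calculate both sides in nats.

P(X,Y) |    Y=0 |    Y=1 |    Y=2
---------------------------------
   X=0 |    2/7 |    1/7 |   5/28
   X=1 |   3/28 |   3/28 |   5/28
H(X,Y) = 1.7298, H(X) = 0.6700, H(Y|X) = 1.0598 (all in nats)

Chain rule: H(X,Y) = H(X) + H(Y|X)

Left side — joint entropy directly:
H(X,Y) = -Σ p(x,y) log p(x,y) = 1.7298 nats

Right side — compute H(Y|X) from the conditional distributions:
P(X) = (17/28, 11/28), so H(X) = 0.6700 nats
H(Y|X) = Σ_x P(X=x) · H(Y|X=x):
  P(Y|X=0) = (8/17, 4/17, 5/17), H(Y|X=0) = 1.0551, weight P(X=0) = 17/28
  P(Y|X=1) = (3/11, 3/11, 5/11), H(Y|X=1) = 1.0671, weight P(X=1) = 11/28
H(Y|X) = 1.0598 nats

H(X) + H(Y|X) = 0.6700 + 1.0598 = 1.7298 nats

Both sides equal 1.7298 nats. ✓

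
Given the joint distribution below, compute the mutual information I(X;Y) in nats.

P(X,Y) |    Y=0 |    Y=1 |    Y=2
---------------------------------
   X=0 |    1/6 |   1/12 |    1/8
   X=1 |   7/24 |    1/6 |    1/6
0.0028 nats

Mutual information: I(X;Y) = H(X) + H(Y) - H(X,Y)

Marginals:
P(X) = (3/8, 5/8), H(X) = 0.6616 nats
P(Y) = (11/24, 1/4, 7/24), H(Y) = 1.0635 nats

Joint entropy: H(X,Y) = 1.7223 nats

I(X;Y) = 0.6616 + 1.0635 - 1.7223 = 0.0028 nats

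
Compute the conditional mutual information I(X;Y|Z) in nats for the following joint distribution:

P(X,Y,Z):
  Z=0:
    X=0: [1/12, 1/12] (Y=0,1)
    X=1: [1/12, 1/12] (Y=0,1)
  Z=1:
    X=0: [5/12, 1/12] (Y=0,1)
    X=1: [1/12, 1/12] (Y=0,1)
0.0341 nats

Conditional mutual information: I(X;Y|Z) = H(X|Z) + H(Y|Z) - H(X,Y|Z)

H(Z) = 0.6365
H(X,Z) = 1.2425 → H(X|Z) = 0.6059
H(Y,Z) = 1.2425 → H(Y|Z) = 0.6059
H(X,Y,Z) = 1.8143 → H(X,Y|Z) = 1.1778

I(X;Y|Z) = 0.6059 + 0.6059 - 1.1778 = 0.0341 nats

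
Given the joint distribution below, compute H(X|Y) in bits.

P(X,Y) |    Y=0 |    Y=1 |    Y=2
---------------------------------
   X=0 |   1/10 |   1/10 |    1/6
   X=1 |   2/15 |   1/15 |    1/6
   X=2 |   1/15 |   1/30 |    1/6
1.5435 bits

Using the chain rule: H(X|Y) = H(X,Y) - H(Y)

First, compute H(X,Y) = 3.0289 bits

Marginal P(Y) = (3/10, 1/5, 1/2)
H(Y) = 1.4855 bits

H(X|Y) = H(X,Y) - H(Y) = 3.0289 - 1.4855 = 1.5435 bits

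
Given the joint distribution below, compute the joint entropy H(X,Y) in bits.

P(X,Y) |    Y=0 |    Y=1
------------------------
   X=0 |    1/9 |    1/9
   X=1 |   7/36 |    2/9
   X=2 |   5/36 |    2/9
2.5238 bits

Joint entropy is H(X,Y) = -Σ_{x,y} p(x,y) log p(x,y).

Summing over all non-zero entries:
H(X,Y) = -[1/9·log_2(1/9) + 1/9·log_2(1/9) + 7/36·log_2(7/36) + 2/9·log_2(2/9) + 5/36·log_2(5/36) + 2/9·log_2(2/9)]
H(X,Y) = 2.5238 bits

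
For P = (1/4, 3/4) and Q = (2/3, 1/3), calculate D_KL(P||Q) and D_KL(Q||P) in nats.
D_KL(P||Q) = 0.3630, D_KL(Q||P) = 0.3836

KL divergence is not symmetric: D_KL(P||Q) ≠ D_KL(Q||P) in general.

D_KL(P||Q) = 0.3630 nats
D_KL(Q||P) = 0.3836 nats

No, they are not equal!

This asymmetry is why KL divergence is not a true distance metric.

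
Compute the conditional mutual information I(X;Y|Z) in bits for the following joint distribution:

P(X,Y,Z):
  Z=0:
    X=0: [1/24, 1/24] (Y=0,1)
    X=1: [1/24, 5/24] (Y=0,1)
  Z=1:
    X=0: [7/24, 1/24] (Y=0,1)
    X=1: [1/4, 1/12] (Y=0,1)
0.0371 bits

Conditional mutual information: I(X;Y|Z) = H(X|Z) + H(Y|Z) - H(X,Y|Z)

H(Z) = 0.9183
H(X,Z) = 1.8554 → H(X|Z) = 0.9371
H(Y,Z) = 1.6529 → H(Y|Z) = 0.7346
H(X,Y,Z) = 2.5528 → H(X,Y|Z) = 1.6345

I(X;Y|Z) = 0.9371 + 0.7346 - 1.6345 = 0.0371 bits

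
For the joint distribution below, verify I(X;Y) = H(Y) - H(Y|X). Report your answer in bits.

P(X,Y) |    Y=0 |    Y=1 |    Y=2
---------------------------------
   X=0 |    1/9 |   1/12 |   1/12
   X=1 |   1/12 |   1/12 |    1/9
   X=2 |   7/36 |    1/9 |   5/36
I(X;Y) = 0.0116 bits

Mutual information has multiple equivalent forms:
- I(X;Y) = H(X) - H(X|Y)
- I(X;Y) = H(Y) - H(Y|X)
- I(X;Y) = H(X) + H(Y) - H(X,Y)

Computing all quantities:
H(X) = 1.5466, H(Y) = 1.5715, H(X,Y) = 3.1066
H(X|Y) = 1.5350, H(Y|X) = 1.5599

Verification:
H(X) - H(X|Y) = 1.5466 - 1.5350 = 0.0116
H(Y) - H(Y|X) = 1.5715 - 1.5599 = 0.0116
H(X) + H(Y) - H(X,Y) = 1.5466 + 1.5715 - 3.1066 = 0.0116

All forms give I(X;Y) = 0.0116 bits. ✓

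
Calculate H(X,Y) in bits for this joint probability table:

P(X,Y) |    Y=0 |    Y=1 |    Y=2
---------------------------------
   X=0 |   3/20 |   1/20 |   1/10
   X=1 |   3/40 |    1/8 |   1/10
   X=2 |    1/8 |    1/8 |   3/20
3.1068 bits

Joint entropy is H(X,Y) = -Σ_{x,y} p(x,y) log p(x,y).

Summing over all non-zero entries:
H(X,Y) = -[3/20·log_2(3/20) + 1/20·log_2(1/20) + 1/10·log_2(1/10) + 3/40·log_2(3/40) + 1/8·log_2(1/8) + 1/10·log_2(1/10) + 1/8·log_2(1/8) + 1/8·log_2(1/8) + 3/20·log_2(3/20)]
H(X,Y) = 3.1068 bits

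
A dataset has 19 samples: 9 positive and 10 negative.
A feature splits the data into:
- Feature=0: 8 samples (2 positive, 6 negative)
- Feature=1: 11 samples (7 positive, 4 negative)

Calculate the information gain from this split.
0.1089 bits

Information Gain = H(Y) - H(Y|Feature)

Before split:
P(positive) = 9/19 = 0.4737
H(Y) = 0.9980 bits

After split:
Feature=0: H = 0.8113 bits (weight = 8/19)
Feature=1: H = 0.9457 bits (weight = 11/19)
H(Y|Feature) = (8/19)×0.8113 + (11/19)×0.9457 = 0.8891 bits

Information Gain = 0.9980 - 0.8891 = 0.1089 bits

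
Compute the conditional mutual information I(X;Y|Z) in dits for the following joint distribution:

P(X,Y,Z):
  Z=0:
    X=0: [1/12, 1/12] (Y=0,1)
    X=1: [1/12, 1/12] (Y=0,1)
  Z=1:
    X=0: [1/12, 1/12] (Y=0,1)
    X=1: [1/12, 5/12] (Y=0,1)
0.0148 dits

Conditional mutual information: I(X;Y|Z) = H(X|Z) + H(Y|Z) - H(X,Y|Z)

H(Z) = 0.2764
H(X,Z) = 0.5396 → H(X|Z) = 0.2632
H(Y,Z) = 0.5396 → H(Y|Z) = 0.2632
H(X,Y,Z) = 0.7879 → H(X,Y|Z) = 0.5115

I(X;Y|Z) = 0.2632 + 0.2632 - 0.5115 = 0.0148 dits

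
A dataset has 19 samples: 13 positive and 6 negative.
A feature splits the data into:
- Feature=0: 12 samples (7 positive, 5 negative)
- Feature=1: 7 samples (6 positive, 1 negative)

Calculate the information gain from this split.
0.0629 bits

Information Gain = H(Y) - H(Y|Feature)

Before split:
P(positive) = 13/19 = 0.6842
H(Y) = 0.8997 bits

After split:
Feature=0: H = 0.9799 bits (weight = 12/19)
Feature=1: H = 0.5917 bits (weight = 7/19)
H(Y|Feature) = (12/19)×0.9799 + (7/19)×0.5917 = 0.8368 bits

Information Gain = 0.8997 - 0.8368 = 0.0629 bits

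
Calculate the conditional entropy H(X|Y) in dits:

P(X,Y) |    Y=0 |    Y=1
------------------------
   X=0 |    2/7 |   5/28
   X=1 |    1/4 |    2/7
0.2951 dits

Using the chain rule: H(X|Y) = H(X,Y) - H(Y)

First, compute H(X,Y) = 0.5950 dits

Marginal P(Y) = (15/28, 13/28)
H(Y) = 0.2999 dits

H(X|Y) = H(X,Y) - H(Y) = 0.5950 - 0.2999 = 0.2951 dits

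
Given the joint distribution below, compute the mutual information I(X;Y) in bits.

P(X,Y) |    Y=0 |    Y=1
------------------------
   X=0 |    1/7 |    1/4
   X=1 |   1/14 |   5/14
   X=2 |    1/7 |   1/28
0.1613 bits

Mutual information: I(X;Y) = H(X) + H(Y) - H(X,Y)

Marginals:
P(X) = (11/28, 3/7, 5/28), H(X) = 1.4972 bits
P(Y) = (5/14, 9/14), H(Y) = 0.9403 bits

Joint entropy: H(X,Y) = 2.2763 bits

I(X;Y) = 1.4972 + 0.9403 - 2.2763 = 0.1613 bits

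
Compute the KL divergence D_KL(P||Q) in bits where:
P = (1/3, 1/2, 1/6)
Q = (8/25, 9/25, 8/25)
0.0997 bits

KL divergence: D_KL(P||Q) = Σ p(x) log(p(x)/q(x))

Computing term by term:
  x=0: 1/3 × log_2[(1/3)/(8/25)] = 1/3 × 0.0589 = 0.0196
  x=1: 1/2 × log_2[(1/2)/(9/25)] = 1/2 × 0.4739 = 0.2370
  x=2: 1/6 × log_2[(1/6)/(8/25)] = 1/6 × -0.9411 = -0.1569

D_KL(P||Q) = 0.0997 bits

Note: KL divergence is always non-negative and equals 0 iff P = Q.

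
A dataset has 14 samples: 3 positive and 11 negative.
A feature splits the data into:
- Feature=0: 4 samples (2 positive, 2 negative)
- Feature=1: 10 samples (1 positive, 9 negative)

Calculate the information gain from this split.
0.1289 bits

Information Gain = H(Y) - H(Y|Feature)

Before split:
P(positive) = 3/14 = 0.2143
H(Y) = 0.7496 bits

After split:
Feature=0: H = 1.0000 bits (weight = 4/14)
Feature=1: H = 0.4690 bits (weight = 10/14)
H(Y|Feature) = (4/14)×1.0000 + (10/14)×0.4690 = 0.6207 bits

Information Gain = 0.7496 - 0.6207 = 0.1289 bits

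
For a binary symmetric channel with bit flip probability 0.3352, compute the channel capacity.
0.0798 bits

For a binary symmetric channel (BSC) with error probability p:
Capacity C = 1 - H(p) bits per symbol

where H(p) = -p log₂(p) - (1-p) log₂(1-p) is the binary entropy function.

H(0.3352) = 0.9202 bits
C = 1 - 0.9202 = 0.0798 bits per symbol

This means we can reliably transmit up to 0.0798 bits of information per channel use.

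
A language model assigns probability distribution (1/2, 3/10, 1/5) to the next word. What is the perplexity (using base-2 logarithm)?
2.8001

Perplexity is 2^H (or exp(H) for natural log).

First, H = -Σ p log p = 1.4855 bits
Perplexity = 2^1.4855 = 2.8001

Interpretation: The model's uncertainty is equivalent to choosing uniformly among 2.8 options.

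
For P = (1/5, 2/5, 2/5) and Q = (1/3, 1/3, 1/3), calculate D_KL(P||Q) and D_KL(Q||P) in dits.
D_KL(P||Q) = 0.0190, D_KL(Q||P) = 0.0212

KL divergence is not symmetric: D_KL(P||Q) ≠ D_KL(Q||P) in general.

D_KL(P||Q) = 0.0190 dits
D_KL(Q||P) = 0.0212 dits

No, they are not equal!

This asymmetry is why KL divergence is not a true distance metric.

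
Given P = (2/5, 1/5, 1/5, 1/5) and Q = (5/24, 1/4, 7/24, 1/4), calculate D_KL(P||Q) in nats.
0.0962 nats

KL divergence: D_KL(P||Q) = Σ p(x) log(p(x)/q(x))

Computing term by term:
  x=0: 2/5 × log_e[(2/5)/(5/24)] = 2/5 × 0.6523 = 0.2609
  x=1: 1/5 × log_e[(1/5)/(1/4)] = 1/5 × -0.2231 = -0.0446
  x=2: 1/5 × log_e[(1/5)/(7/24)] = 1/5 × -0.3773 = -0.0755
  x=3: 1/5 × log_e[(1/5)/(1/4)] = 1/5 × -0.2231 = -0.0446

D_KL(P||Q) = 0.0962 nats

Note: KL divergence is always non-negative and equals 0 iff P = Q.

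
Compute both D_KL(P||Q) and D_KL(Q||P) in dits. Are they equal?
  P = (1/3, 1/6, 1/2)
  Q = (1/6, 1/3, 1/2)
D_KL(P||Q) = 0.0502, D_KL(Q||P) = 0.0502

KL divergence is not symmetric: D_KL(P||Q) ≠ D_KL(Q||P) in general.

D_KL(P||Q) = 0.0502 dits
D_KL(Q||P) = 0.0502 dits

In this case they happen to be equal (to 4 decimal places).

This asymmetry is why KL divergence is not a true distance metric.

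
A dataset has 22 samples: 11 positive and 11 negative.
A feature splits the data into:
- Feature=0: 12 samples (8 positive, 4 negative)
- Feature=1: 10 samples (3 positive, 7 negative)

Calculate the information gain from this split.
0.0985 bits

Information Gain = H(Y) - H(Y|Feature)

Before split:
P(positive) = 11/22 = 0.5000
H(Y) = 1.0000 bits

After split:
Feature=0: H = 0.9183 bits (weight = 12/22)
Feature=1: H = 0.8813 bits (weight = 10/22)
H(Y|Feature) = (12/22)×0.9183 + (10/22)×0.8813 = 0.9015 bits

Information Gain = 1.0000 - 0.9015 = 0.0985 bits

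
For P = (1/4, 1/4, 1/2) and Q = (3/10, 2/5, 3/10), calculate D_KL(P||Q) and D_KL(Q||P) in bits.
D_KL(P||Q) = 0.1332, D_KL(Q||P) = 0.1290

KL divergence is not symmetric: D_KL(P||Q) ≠ D_KL(Q||P) in general.

D_KL(P||Q) = 0.1332 bits
D_KL(Q||P) = 0.1290 bits

No, they are not equal!

This asymmetry is why KL divergence is not a true distance metric.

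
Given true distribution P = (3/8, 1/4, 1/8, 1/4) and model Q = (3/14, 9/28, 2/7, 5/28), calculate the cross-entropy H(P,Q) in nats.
1.4487 nats

Cross-entropy: H(P,Q) = -Σ p(x) log q(x)

Alternatively: H(P,Q) = H(P) + D_KL(P||Q)
H(P) = 1.3209 nats
D_KL(P||Q) = 0.1278 nats

H(P,Q) = 1.3209 + 0.1278 = 1.4487 nats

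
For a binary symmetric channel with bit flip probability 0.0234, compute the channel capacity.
0.8399 bits

For a binary symmetric channel (BSC) with error probability p:
Capacity C = 1 - H(p) bits per symbol

where H(p) = -p log₂(p) - (1-p) log₂(1-p) is the binary entropy function.

H(0.0234) = 0.1601 bits
C = 1 - 0.1601 = 0.8399 bits per symbol

This means we can reliably transmit up to 0.8399 bits of information per channel use.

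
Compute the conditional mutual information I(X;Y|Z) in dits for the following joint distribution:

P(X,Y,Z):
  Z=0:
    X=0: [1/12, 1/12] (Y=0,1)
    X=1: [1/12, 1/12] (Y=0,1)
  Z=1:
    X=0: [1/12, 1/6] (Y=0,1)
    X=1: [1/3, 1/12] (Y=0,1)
0.0319 dits

Conditional mutual information: I(X;Y|Z) = H(X|Z) + H(Y|Z) - H(X,Y|Z)

H(Z) = 0.2764
H(X,Z) = 0.5683 → H(X|Z) = 0.2919
H(Y,Z) = 0.5683 → H(Y|Z) = 0.2919
H(X,Y,Z) = 0.8283 → H(X,Y|Z) = 0.5519

I(X;Y|Z) = 0.2919 + 0.2919 - 0.5519 = 0.0319 dits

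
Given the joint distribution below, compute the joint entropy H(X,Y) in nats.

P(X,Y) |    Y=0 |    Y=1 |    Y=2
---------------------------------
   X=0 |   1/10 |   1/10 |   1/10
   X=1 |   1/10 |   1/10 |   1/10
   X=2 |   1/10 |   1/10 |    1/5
2.1640 nats

Joint entropy is H(X,Y) = -Σ_{x,y} p(x,y) log p(x,y).

Summing over all non-zero entries:
H(X,Y) = -[1/10·log_e(1/10) + 1/10·log_e(1/10) + 1/10·log_e(1/10) + 1/10·log_e(1/10) + 1/10·log_e(1/10) + 1/10·log_e(1/10) + 1/10·log_e(1/10) + 1/10·log_e(1/10) + 1/5·log_e(1/5)]
H(X,Y) = 2.1640 nats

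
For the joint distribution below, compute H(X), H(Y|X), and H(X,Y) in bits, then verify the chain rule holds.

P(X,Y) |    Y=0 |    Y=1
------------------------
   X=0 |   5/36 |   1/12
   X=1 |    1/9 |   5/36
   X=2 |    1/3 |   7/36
H(X,Y) = 2.4298, H(X) = 1.4688, H(Y|X) = 0.9610 (all in bits)

Chain rule: H(X,Y) = H(X) + H(Y|X)

Left side — joint entropy directly:
H(X,Y) = -Σ p(x,y) log p(x,y) = 2.4298 bits

Right side — compute H(Y|X) from the conditional distributions:
P(X) = (2/9, 1/4, 19/36), so H(X) = 1.4688 bits
H(Y|X) = Σ_x P(X=x) · H(Y|X=x):
  P(Y|X=0) = (5/8, 3/8), H(Y|X=0) = 0.9544, weight P(X=0) = 2/9
  P(Y|X=1) = (4/9, 5/9), H(Y|X=1) = 0.9911, weight P(X=1) = 1/4
  P(Y|X=2) = (12/19, 7/19), H(Y|X=2) = 0.9495, weight P(X=2) = 19/36
H(Y|X) = 0.9610 bits

H(X) + H(Y|X) = 1.4688 + 0.9610 = 2.4298 bits

Both sides equal 2.4298 bits. ✓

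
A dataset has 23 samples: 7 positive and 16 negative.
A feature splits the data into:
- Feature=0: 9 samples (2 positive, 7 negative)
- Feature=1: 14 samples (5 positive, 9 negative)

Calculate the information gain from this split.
0.0152 bits

Information Gain = H(Y) - H(Y|Feature)

Before split:
P(positive) = 7/23 = 0.3043
H(Y) = 0.8865 bits

After split:
Feature=0: H = 0.7642 bits (weight = 9/23)
Feature=1: H = 0.9403 bits (weight = 14/23)
H(Y|Feature) = (9/23)×0.7642 + (14/23)×0.9403 = 0.8714 bits

Information Gain = 0.8865 - 0.8714 = 0.0152 bits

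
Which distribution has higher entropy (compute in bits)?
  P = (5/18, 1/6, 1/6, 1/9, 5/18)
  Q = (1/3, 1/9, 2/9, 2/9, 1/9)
P

Computing entropies in bits:
H(P) = 2.2405
H(Q) = 2.1972

Distribution P has higher entropy.

Intuition: The distribution closer to uniform (more spread out) has higher entropy.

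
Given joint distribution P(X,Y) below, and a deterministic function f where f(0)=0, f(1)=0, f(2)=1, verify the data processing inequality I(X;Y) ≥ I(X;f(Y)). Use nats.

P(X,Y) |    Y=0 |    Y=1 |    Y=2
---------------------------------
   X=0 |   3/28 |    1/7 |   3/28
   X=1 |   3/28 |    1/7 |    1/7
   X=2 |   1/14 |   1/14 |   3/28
I(X;Y) = 0.0065, I(X;f(Y)) = 0.0054, inequality holds: 0.0065 ≥ 0.0054

Data Processing Inequality: For any Markov chain X → Y → Z, we have I(X;Y) ≥ I(X;Z).

Here Z = f(Y) is a deterministic function of Y, forming X → Y → Z.

Original I(X;Y) = 0.0065 nats

After applying f:
P(X,Z) where Z=f(Y):
- P(X,Z=0) = P(X,Y=0) + P(X,Y=1)
- P(X,Z=1) = P(X,Y=2)

I(X;Z) = I(X;f(Y)) = 0.0054 nats

Verification: 0.0065 ≥ 0.0054 ✓

Information cannot be created by processing; the function f can only lose information about X.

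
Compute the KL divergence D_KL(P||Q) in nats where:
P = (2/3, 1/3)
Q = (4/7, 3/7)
0.0190 nats

KL divergence: D_KL(P||Q) = Σ p(x) log(p(x)/q(x))

Computing term by term:
  x=0: 2/3 × log_e[(2/3)/(4/7)] = 2/3 × 0.1542 = 0.1028
  x=1: 1/3 × log_e[(1/3)/(3/7)] = 1/3 × -0.2513 = -0.0838

D_KL(P||Q) = 0.0190 nats

Note: KL divergence is always non-negative and equals 0 iff P = Q.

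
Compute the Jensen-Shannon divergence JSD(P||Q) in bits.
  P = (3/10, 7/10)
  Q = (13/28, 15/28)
0.0207 bits

Jensen-Shannon divergence is:
JSD(P||Q) = 0.5 × D_KL(P||M) + 0.5 × D_KL(Q||M)
where M = 0.5 × (P + Q) is the mixture distribution.

M = 0.5 × (3/10, 7/10) + 0.5 × (13/28, 15/28) = (0.382143, 0.617857)

D_KL(P||M) = 0.0213 bits
D_KL(Q||M) = 0.0202 bits

JSD(P||Q) = 0.5 × 0.0213 + 0.5 × 0.0202 = 0.0207 bits

Unlike KL divergence, JSD is symmetric and bounded: 0 ≤ JSD ≤ log(2).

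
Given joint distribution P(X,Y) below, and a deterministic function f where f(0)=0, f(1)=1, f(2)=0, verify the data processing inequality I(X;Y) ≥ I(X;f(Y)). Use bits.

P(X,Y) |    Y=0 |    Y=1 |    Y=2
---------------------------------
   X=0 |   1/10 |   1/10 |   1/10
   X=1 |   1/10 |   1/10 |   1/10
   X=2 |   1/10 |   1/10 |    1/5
I(X;Y) = 0.0200, I(X;f(Y)) = 0.0058, inequality holds: 0.0200 ≥ 0.0058

Data Processing Inequality: For any Markov chain X → Y → Z, we have I(X;Y) ≥ I(X;Z).

Here Z = f(Y) is a deterministic function of Y, forming X → Y → Z.

Original I(X;Y) = 0.0200 bits

After applying f:
P(X,Z) where Z=f(Y):
- P(X,Z=0) = P(X,Y=0) + P(X,Y=2)
- P(X,Z=1) = P(X,Y=1)

I(X;Z) = I(X;f(Y)) = 0.0058 bits

Verification: 0.0200 ≥ 0.0058 ✓

Information cannot be created by processing; the function f can only lose information about X.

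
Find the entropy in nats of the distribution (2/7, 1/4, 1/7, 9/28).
1.3473 nats

Shannon entropy is H(X) = -Σ p(x) log p(x).

For P = (2/7, 1/4, 1/7, 9/28):
H = -2/7 × log_e(2/7) -1/4 × log_e(1/4) -1/7 × log_e(1/7) -9/28 × log_e(9/28)
H = 1.3473 nats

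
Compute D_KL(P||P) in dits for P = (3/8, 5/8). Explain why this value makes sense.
0.0000 dits

KL divergence satisfies the Gibbs inequality: D_KL(P||Q) ≥ 0 for all distributions P, Q.

D_KL(P||Q) = Σ p(x) log(p(x)/q(x))
Each term is p(x) × log_10(p(x)/p(x)) = p(x) × log_10(1) = 0, so the sum is 0.
D_KL(P||Q) = 0.0000 dits

When P = Q, the KL divergence is exactly 0, as there is no 'divergence' between identical distributions.

This non-negativity is a fundamental property: relative entropy cannot be negative because it measures how different Q is from P.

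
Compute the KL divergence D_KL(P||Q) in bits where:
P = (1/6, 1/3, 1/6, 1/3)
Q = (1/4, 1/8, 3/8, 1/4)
0.3175 bits

KL divergence: D_KL(P||Q) = Σ p(x) log(p(x)/q(x))

Computing term by term:
  x=0: 1/6 × log_2[(1/6)/(1/4)] = 1/6 × -0.5850 = -0.0975
  x=1: 1/3 × log_2[(1/3)/(1/8)] = 1/3 × 1.4150 = 0.4717
  x=2: 1/6 × log_2[(1/6)/(3/8)] = 1/6 × -1.1699 = -0.1950
  x=3: 1/3 × log_2[(1/3)/(1/4)] = 1/3 × 0.4150 = 0.1383

D_KL(P||Q) = 0.3175 bits

Note: KL divergence is always non-negative and equals 0 iff P = Q.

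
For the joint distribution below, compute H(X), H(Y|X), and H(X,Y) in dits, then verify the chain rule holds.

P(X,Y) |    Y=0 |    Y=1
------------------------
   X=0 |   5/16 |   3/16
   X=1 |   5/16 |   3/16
H(X,Y) = 0.5883, H(X) = 0.3010, H(Y|X) = 0.2873 (all in dits)

Chain rule: H(X,Y) = H(X) + H(Y|X)

Left side — joint entropy directly:
H(X,Y) = -Σ p(x,y) log p(x,y) = 0.5883 dits

Right side — compute H(Y|X) from the conditional distributions:
P(X) = (1/2, 1/2), so H(X) = 0.3010 dits
H(Y|X) = Σ_x P(X=x) · H(Y|X=x):
  P(Y|X=0) = (5/8, 3/8), H(Y|X=0) = 0.2873, weight P(X=0) = 1/2
  P(Y|X=1) = (5/8, 3/8), H(Y|X=1) = 0.2873, weight P(X=1) = 1/2
H(Y|X) = 0.2873 dits

H(X) + H(Y|X) = 0.3010 + 0.2873 = 0.5883 dits

Both sides equal 0.5883 dits. ✓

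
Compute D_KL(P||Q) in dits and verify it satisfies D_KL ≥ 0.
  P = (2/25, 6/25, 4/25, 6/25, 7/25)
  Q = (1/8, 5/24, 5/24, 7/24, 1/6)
0.0237 dits

KL divergence satisfies the Gibbs inequality: D_KL(P||Q) ≥ 0 for all distributions P, Q.

D_KL(P||Q) = Σ p(x) log(p(x)/q(x))
Term by term:
  x=0: 2/25 × log_10[(2/25)/(1/8)] = -0.0155
  x=1: 6/25 × log_10[(6/25)/(5/24)] = 0.0147
  x=2: 4/25 × log_10[(4/25)/(5/24)] = -0.0183
  x=3: 6/25 × log_10[(6/25)/(7/24)] = -0.0203
  x=4: 7/25 × log_10[(7/25)/(1/6)] = 0.0631
D_KL(P||Q) = 0.0237 dits

D_KL(P||Q) = 0.0237 ≥ 0 ✓

This non-negativity is a fundamental property: relative entropy cannot be negative because it measures how different Q is from P.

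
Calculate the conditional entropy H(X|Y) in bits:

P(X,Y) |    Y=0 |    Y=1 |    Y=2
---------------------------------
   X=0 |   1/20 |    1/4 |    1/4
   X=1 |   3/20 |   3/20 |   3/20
0.9258 bits

Using the chain rule: H(X|Y) = H(X,Y) - H(Y)

First, compute H(X,Y) = 2.4477 bits

Marginal P(Y) = (1/5, 2/5, 2/5)
H(Y) = 1.5219 bits

H(X|Y) = H(X,Y) - H(Y) = 2.4477 - 1.5219 = 0.9258 bits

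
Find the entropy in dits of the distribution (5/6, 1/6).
0.1957 dits

Shannon entropy is H(X) = -Σ p(x) log p(x).

For P = (5/6, 1/6):
H = -5/6 × log_10(5/6) -1/6 × log_10(1/6)
H = 0.1957 dits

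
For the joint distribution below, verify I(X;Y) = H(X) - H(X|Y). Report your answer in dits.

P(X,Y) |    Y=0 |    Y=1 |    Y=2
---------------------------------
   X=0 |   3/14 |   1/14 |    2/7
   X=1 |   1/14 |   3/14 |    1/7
I(X;Y) = 0.0386 dits

Mutual information has multiple equivalent forms:
- I(X;Y) = H(X) - H(X|Y)
- I(X;Y) = H(Y) - H(Y|X)
- I(X;Y) = H(X) + H(Y) - H(X,Y)

Computing all quantities:
H(X) = 0.2966, H(Y) = 0.4686, H(X,Y) = 0.7266
H(X|Y) = 0.2580, H(Y|X) = 0.4300

Verification:
H(X) - H(X|Y) = 0.2966 - 0.2580 = 0.0386
H(Y) - H(Y|X) = 0.4686 - 0.4300 = 0.0386
H(X) + H(Y) - H(X,Y) = 0.2966 + 0.4686 - 0.7266 = 0.0386

All forms give I(X;Y) = 0.0386 dits. ✓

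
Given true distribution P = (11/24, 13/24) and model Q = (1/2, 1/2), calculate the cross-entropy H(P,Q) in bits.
1.0000 bits

Cross-entropy: H(P,Q) = -Σ p(x) log q(x)

Alternatively: H(P,Q) = H(P) + D_KL(P||Q)
H(P) = 0.9950 bits
D_KL(P||Q) = 0.0050 bits

H(P,Q) = 0.9950 + 0.0050 = 1.0000 bits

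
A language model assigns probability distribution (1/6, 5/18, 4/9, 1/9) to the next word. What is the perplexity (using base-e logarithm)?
3.5219

Perplexity is e^H (or exp(H) for natural log).

First, H = -Σ p log p = 1.2590 nats
Perplexity = e^1.2590 = 3.5219

Interpretation: The model's uncertainty is equivalent to choosing uniformly among 3.5 options.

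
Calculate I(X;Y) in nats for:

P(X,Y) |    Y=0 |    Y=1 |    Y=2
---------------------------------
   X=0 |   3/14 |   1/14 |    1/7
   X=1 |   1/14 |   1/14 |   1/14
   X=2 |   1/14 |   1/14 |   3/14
0.0527 nats

Mutual information: I(X;Y) = H(X) + H(Y) - H(X,Y)

Marginals:
P(X) = (3/7, 3/14, 5/14), H(X) = 1.0609 nats
P(Y) = (5/14, 3/14, 3/7), H(Y) = 1.0609 nats

Joint entropy: H(X,Y) = 2.0692 nats

I(X;Y) = 1.0609 + 1.0609 - 2.0692 = 0.0527 nats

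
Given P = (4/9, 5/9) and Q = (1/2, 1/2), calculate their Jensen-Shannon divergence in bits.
0.0022 bits

Jensen-Shannon divergence is:
JSD(P||Q) = 0.5 × D_KL(P||M) + 0.5 × D_KL(Q||M)
where M = 0.5 × (P + Q) is the mixture distribution.

M = 0.5 × (4/9, 5/9) + 0.5 × (1/2, 1/2) = (17/36, 19/36)

D_KL(P||M) = 0.0022 bits
D_KL(Q||M) = 0.0022 bits

JSD(P||Q) = 0.5 × 0.0022 + 0.5 × 0.0022 = 0.0022 bits

Unlike KL divergence, JSD is symmetric and bounded: 0 ≤ JSD ≤ log(2).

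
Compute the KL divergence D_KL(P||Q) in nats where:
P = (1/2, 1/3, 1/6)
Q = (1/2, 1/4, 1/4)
0.0283 nats

KL divergence: D_KL(P||Q) = Σ p(x) log(p(x)/q(x))

Computing term by term:
  x=0: 1/2 × log_e[(1/2)/(1/2)] = 1/2 × 0.0000 = 0.0000
  x=1: 1/3 × log_e[(1/3)/(1/4)] = 1/3 × 0.2877 = 0.0959
  x=2: 1/6 × log_e[(1/6)/(1/4)] = 1/6 × -0.4055 = -0.0676

D_KL(P||Q) = 0.0283 nats

Note: KL divergence is always non-negative and equals 0 iff P = Q.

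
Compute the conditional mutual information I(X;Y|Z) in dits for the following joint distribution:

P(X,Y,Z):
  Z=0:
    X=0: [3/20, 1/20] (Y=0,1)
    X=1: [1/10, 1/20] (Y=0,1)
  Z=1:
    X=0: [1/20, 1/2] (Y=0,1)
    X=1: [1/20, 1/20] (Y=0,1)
0.0190 dits

Conditional mutual information: I(X;Y|Z) = H(X|Z) + H(Y|Z) - H(X,Y|Z)

H(Z) = 0.2812
H(X,Z) = 0.5062 → H(X|Z) = 0.2250
H(Y,Z) = 0.4933 → H(Y|Z) = 0.2121
H(X,Y,Z) = 0.6994 → H(X,Y|Z) = 0.4182

I(X;Y|Z) = 0.2250 + 0.2121 - 0.4182 = 0.0190 dits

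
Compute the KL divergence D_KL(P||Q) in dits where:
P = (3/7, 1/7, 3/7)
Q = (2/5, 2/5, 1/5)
0.0908 dits

KL divergence: D_KL(P||Q) = Σ p(x) log(p(x)/q(x))

Computing term by term:
  x=0: 3/7 × log_10[(3/7)/(2/5)] = 3/7 × 0.0300 = 0.0128
  x=1: 1/7 × log_10[(1/7)/(2/5)] = 1/7 × -0.4472 = -0.0639
  x=2: 3/7 × log_10[(3/7)/(1/5)] = 3/7 × 0.3310 = 0.1419

D_KL(P||Q) = 0.0908 dits

Note: KL divergence is always non-negative and equals 0 iff P = Q.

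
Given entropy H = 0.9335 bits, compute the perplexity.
1.9099

Perplexity is 2^H (or exp(H) for natural log).

H = 0.9335 bits
Perplexity = 2^0.9335 = 1.9099

Interpretation: The model's uncertainty is equivalent to choosing uniformly among 1.9 options.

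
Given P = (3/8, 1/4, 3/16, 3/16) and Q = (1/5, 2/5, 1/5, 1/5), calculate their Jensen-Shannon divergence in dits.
0.0098 dits

Jensen-Shannon divergence is:
JSD(P||Q) = 0.5 × D_KL(P||M) + 0.5 × D_KL(Q||M)
where M = 0.5 × (P + Q) is the mixture distribution.

M = 0.5 × (3/8, 1/4, 3/16, 3/16) + 0.5 × (1/5, 2/5, 1/5, 1/5) = (0.2875, 13/40, 0.19375, 0.19375)

D_KL(P||M) = 0.0094 dits
D_KL(Q||M) = 0.0101 dits

JSD(P||Q) = 0.5 × 0.0094 + 0.5 × 0.0101 = 0.0098 dits

Unlike KL divergence, JSD is symmetric and bounded: 0 ≤ JSD ≤ log(2).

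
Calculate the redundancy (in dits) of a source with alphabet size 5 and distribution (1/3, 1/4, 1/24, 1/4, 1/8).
0.0685 dits

Redundancy measures how far a source is from maximum entropy:
R = H_max - H(X)

Maximum entropy for 5 symbols: H_max = log_10(5) = 0.6990 dits
Actual entropy: H(X) = 0.6305 dits
Redundancy: R = 0.6990 - 0.6305 = 0.0685 dits

This redundancy represents potential for compression: the source could be compressed by 0.0685 dits per symbol.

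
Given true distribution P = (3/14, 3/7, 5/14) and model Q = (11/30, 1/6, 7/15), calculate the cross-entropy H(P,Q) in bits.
1.8107 bits

Cross-entropy: H(P,Q) = -Σ p(x) log q(x)

Alternatively: H(P,Q) = H(P) + D_KL(P||Q)
H(P) = 1.5306 bits
D_KL(P||Q) = 0.2801 bits

H(P,Q) = 1.5306 + 0.2801 = 1.8107 bits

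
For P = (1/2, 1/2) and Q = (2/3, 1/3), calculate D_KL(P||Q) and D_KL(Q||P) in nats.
D_KL(P||Q) = 0.0589, D_KL(Q||P) = 0.0566

KL divergence is not symmetric: D_KL(P||Q) ≠ D_KL(Q||P) in general.

D_KL(P||Q) = 0.0589 nats
D_KL(Q||P) = 0.0566 nats

No, they are not equal!

This asymmetry is why KL divergence is not a true distance metric.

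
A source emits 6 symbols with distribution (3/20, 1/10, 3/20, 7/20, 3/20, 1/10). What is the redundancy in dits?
0.0478 dits

Redundancy measures how far a source is from maximum entropy:
R = H_max - H(X)

Maximum entropy for 6 symbols: H_max = log_10(6) = 0.7782 dits
Actual entropy: H(X) = 0.7303 dits
Redundancy: R = 0.7782 - 0.7303 = 0.0478 dits

This redundancy represents potential for compression: the source could be compressed by 0.0478 dits per symbol.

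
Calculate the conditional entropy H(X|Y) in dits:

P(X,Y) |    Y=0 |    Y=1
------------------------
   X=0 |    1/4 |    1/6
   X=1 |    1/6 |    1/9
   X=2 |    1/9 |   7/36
0.4599 dits

Using the chain rule: H(X|Y) = H(X,Y) - H(Y)

First, compute H(X,Y) = 0.7602 dits

Marginal P(Y) = (19/36, 17/36)
H(Y) = 0.3004 dits

H(X|Y) = H(X,Y) - H(Y) = 0.7602 - 0.3004 = 0.4599 dits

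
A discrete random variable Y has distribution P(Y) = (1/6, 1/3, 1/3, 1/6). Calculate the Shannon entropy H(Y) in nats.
1.3297 nats

Shannon entropy is H(X) = -Σ p(x) log p(x).

For P = (1/6, 1/3, 1/3, 1/6):
H = -1/6 × log_e(1/6) -1/3 × log_e(1/3) -1/3 × log_e(1/3) -1/6 × log_e(1/6)
H = 1.3297 nats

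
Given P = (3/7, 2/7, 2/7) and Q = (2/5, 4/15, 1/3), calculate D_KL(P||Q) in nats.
0.0052 nats

KL divergence: D_KL(P||Q) = Σ p(x) log(p(x)/q(x))

Computing term by term:
  x=0: 3/7 × log_e[(3/7)/(2/5)] = 3/7 × 0.0690 = 0.0296
  x=1: 2/7 × log_e[(2/7)/(4/15)] = 2/7 × 0.0690 = 0.0197
  x=2: 2/7 × log_e[(2/7)/(1/3)] = 2/7 × -0.1542 = -0.0440

D_KL(P||Q) = 0.0052 nats

Note: KL divergence is always non-negative and equals 0 iff P = Q.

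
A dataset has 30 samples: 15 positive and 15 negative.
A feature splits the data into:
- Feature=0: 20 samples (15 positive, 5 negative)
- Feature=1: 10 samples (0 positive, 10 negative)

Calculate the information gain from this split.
0.4591 bits

Information Gain = H(Y) - H(Y|Feature)

Before split:
P(positive) = 15/30 = 0.5000
H(Y) = 1.0000 bits

After split:
Feature=0: H = 0.8113 bits (weight = 20/30)
Feature=1: H = 0.0000 bits (weight = 10/30)
H(Y|Feature) = (20/30)×0.8113 + (10/30)×0.0000 = 0.5409 bits

Information Gain = 1.0000 - 0.5409 = 0.4591 bits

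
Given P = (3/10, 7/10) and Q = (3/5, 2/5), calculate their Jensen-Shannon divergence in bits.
0.0667 bits

Jensen-Shannon divergence is:
JSD(P||Q) = 0.5 × D_KL(P||M) + 0.5 × D_KL(Q||M)
where M = 0.5 × (P + Q) is the mixture distribution.

M = 0.5 × (3/10, 7/10) + 0.5 × (3/5, 2/5) = (9/20, 11/20)

D_KL(P||M) = 0.0681 bits
D_KL(Q||M) = 0.0652 bits

JSD(P||Q) = 0.5 × 0.0681 + 0.5 × 0.0652 = 0.0667 bits

Unlike KL divergence, JSD is symmetric and bounded: 0 ≤ JSD ≤ log(2).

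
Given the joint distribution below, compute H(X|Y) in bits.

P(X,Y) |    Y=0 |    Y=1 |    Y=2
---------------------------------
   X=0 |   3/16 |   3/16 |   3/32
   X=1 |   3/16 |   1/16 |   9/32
0.8820 bits

Using the chain rule: H(X|Y) = H(X,Y) - H(Y)

First, compute H(X,Y) = 2.4433 bits

Marginal P(Y) = (3/8, 1/4, 3/8)
H(Y) = 1.5613 bits

H(X|Y) = H(X,Y) - H(Y) = 2.4433 - 1.5613 = 0.8820 bits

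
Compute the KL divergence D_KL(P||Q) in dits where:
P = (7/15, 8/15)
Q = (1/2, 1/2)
0.0010 dits

KL divergence: D_KL(P||Q) = Σ p(x) log(p(x)/q(x))

Computing term by term:
  x=0: 7/15 × log_10[(7/15)/(1/2)] = 7/15 × -0.0300 = -0.0140
  x=1: 8/15 × log_10[(8/15)/(1/2)] = 8/15 × 0.0280 = 0.0149

D_KL(P||Q) = 0.0010 dits

Note: KL divergence is always non-negative and equals 0 iff P = Q.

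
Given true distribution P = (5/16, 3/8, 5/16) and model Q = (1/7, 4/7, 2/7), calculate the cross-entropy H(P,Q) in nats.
1.2094 nats

Cross-entropy: H(P,Q) = -Σ p(x) log q(x)

Alternatively: H(P,Q) = H(P) + D_KL(P||Q)
H(P) = 1.0948 nats
D_KL(P||Q) = 0.1147 nats

H(P,Q) = 1.0948 + 0.1147 = 1.2094 nats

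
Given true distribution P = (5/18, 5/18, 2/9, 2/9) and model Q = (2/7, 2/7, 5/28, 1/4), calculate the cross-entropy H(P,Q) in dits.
0.6023 dits

Cross-entropy: H(P,Q) = -Σ p(x) log q(x)

Alternatively: H(P,Q) = H(P) + D_KL(P||Q)
H(P) = 0.5994 dits
D_KL(P||Q) = 0.0029 dits

H(P,Q) = 0.5994 + 0.0029 = 0.6023 dits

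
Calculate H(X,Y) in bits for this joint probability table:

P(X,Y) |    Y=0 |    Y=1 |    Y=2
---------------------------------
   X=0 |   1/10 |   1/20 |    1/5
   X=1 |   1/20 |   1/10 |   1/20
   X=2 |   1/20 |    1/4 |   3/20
2.9037 bits

Joint entropy is H(X,Y) = -Σ_{x,y} p(x,y) log p(x,y).

Summing over all non-zero entries:
H(X,Y) = -[1/10·log_2(1/10) + 1/20·log_2(1/20) + 1/5·log_2(1/5) + 1/20·log_2(1/20) + 1/10·log_2(1/10) + 1/20·log_2(1/20) + 1/20·log_2(1/20) + 1/4·log_2(1/4) + 3/20·log_2(3/20)]
H(X,Y) = 2.9037 bits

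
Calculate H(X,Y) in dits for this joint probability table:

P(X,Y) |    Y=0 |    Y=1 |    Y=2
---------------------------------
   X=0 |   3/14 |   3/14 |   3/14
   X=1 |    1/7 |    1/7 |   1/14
0.7534 dits

Joint entropy is H(X,Y) = -Σ_{x,y} p(x,y) log p(x,y).

Summing over all non-zero entries:
H(X,Y) = -[3/14·log_10(3/14) + 3/14·log_10(3/14) + 3/14·log_10(3/14) + 1/7·log_10(1/7) + 1/7·log_10(1/7) + 1/14·log_10(1/14)]
H(X,Y) = 0.7534 dits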